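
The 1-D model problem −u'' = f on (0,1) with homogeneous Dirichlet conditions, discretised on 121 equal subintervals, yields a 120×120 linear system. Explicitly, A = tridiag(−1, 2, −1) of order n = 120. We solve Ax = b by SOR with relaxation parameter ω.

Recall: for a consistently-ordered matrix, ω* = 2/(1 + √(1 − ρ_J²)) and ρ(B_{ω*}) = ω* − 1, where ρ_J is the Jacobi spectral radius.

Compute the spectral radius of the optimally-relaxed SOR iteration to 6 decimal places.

ρ_SOR = 0.949392

spectrum of D⁻¹(L+U) = {cos(kπ/121) : 1≤k≤120}; ρ_J = cos(π/121) = 0.999663.
√(1−ρ_J²) simplifies to sin(π/121) = 0.0259607.
Young: ω* = 2/(1+√(1−ρ_J²)) = 2/(1+0.0259607) = 2/1.0259607 = 1.949392.
ρ(B_{ω*}) = ω*−1 = 0.949392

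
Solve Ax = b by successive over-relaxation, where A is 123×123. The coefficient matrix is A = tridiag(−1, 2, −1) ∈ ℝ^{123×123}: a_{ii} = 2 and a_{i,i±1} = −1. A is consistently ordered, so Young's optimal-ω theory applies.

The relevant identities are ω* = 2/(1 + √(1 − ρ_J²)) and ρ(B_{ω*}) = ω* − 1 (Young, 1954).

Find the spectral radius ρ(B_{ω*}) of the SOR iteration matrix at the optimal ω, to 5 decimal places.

B_J for the 123×123 system has eigenvalues cos(kπ/124); ρ_J = cos(π/124) = 0.99968.
root = sin(π/124) = 0.025333  (since 1−cos² = sin²).
Then 2/(1+√(1−ρ_J²)) = 2/(1+0.025333); ω* = 2/1.025333 = 1.95059.
ρ_SOR = ω* − 1 ≈ 0.95059.

ρ_SOR = 0.95059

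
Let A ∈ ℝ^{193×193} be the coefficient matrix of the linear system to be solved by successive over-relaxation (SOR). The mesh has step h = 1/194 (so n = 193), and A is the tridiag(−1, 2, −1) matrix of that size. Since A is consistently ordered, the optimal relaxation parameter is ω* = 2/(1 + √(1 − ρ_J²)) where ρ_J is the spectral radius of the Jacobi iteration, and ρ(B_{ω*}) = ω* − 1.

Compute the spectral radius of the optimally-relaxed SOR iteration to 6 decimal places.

ρ_SOR = 0.968130

spectrum of D⁻¹(L+U) = {cos(kπ/194) : 1≤k≤193}; ρ_J = cos(π/194) = 0.999869.
1 − cos²(π/194) = sin²(π/194) ⇒ √(1−ρ_J²) = sin(π/194) = 0.0161931.
ω* = 2 / (1 + 0.0161931) = 2 / 1.0161931 ≈ 1.968130.
Hence ρ(B_{ω*}) = 1.968130 − 1 = 0.968130.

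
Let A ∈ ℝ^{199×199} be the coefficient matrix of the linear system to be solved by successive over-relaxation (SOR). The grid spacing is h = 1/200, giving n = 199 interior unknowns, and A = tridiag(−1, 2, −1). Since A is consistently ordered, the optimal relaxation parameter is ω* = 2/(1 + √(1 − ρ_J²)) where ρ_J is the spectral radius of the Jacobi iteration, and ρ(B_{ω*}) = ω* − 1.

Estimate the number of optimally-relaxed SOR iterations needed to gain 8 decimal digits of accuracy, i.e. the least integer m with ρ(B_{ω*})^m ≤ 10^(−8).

m = 587

n=199: λ(B_J) = 1 − λ(A)/2 = cos(kπ/200); k=1 gives ρ_J = 0.9998766.
√(1−ρ_J²) = |sin(π/200)| = 0.0157073
So ω* = 2/1.0157073 = 1.9690712 (Young).
At ω = 1.9690712 every |λ(B_ω)| = ω−1, so ρ_SOR = 0.9690712.
ρ_SOR^m ≤ 10^(−8) ⇔ m ≥ 8·ln10/(−ln 0.9690712) = 18.4207/0.0314172 = 586.325; m = ⌈586.325⌉ = 587.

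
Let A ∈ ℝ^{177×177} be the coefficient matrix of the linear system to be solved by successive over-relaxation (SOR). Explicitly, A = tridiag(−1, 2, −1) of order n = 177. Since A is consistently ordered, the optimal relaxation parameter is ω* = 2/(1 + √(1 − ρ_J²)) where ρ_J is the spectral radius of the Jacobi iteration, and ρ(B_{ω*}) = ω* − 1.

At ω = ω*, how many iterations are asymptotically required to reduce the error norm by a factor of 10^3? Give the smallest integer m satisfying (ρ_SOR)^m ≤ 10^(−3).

m = 196

ρ_J = max_k |cos(kπ/178)| = cos(π/178) = 0.9998443
√(1−ρ_J²) simplifies to sin(π/178) = 0.0176485.
ω* = 2/(1 + 0.0176485) = 2/1.0176485 = 1.9653151.
ρ_SOR = ω* − 1 = 1.9653151 − 1 = 0.9653151.
For 3 digits: m = 3·ln10 / (−ln 0.9653151) = 6.90776/0.0353007 = 195.683; round up → m = 196.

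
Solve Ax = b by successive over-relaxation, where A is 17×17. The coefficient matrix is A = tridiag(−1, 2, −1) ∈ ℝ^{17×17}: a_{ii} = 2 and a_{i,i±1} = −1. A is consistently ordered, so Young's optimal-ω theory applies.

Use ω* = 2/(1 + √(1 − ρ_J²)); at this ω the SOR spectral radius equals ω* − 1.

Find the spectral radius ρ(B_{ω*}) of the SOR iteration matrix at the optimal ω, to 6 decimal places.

ρ_SOR = 0.704088

n=17: λ(B_J) = 1 − λ(A)/2 = cos(kπ/18); k=1 gives ρ_J = 0.984808.
1 − cos²(π/18) = sin²(π/18) ⇒ √(1−ρ_J²) = sin(π/18) = 0.1736482.
ω* = 2 / (1 + 0.1736482) = 2 / 1.1736482 ≈ 1.704088.
ρ_SOR = ω* − 1 ≈ 0.704088.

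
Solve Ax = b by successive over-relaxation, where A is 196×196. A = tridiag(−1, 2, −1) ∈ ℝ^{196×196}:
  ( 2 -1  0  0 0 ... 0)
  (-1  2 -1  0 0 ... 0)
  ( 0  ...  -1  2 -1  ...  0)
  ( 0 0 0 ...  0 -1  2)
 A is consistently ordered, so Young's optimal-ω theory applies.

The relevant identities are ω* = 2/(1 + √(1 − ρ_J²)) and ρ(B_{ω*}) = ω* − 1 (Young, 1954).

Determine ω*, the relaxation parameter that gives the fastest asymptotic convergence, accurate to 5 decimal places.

ω* = 1.96861

n=196: λ(B_J) = 1 − λ(A)/2 = cos(kπ/197); k=1 gives ρ_J = 0.99987.
√(1−ρ_J²) = |sin(π/197)| = 0.015946
[ω*] 2 ÷ (1 + 0.015946) = 2 ÷ 1.015946 = 1.96861.
and ρ(B_{ω*}) = 1.96861 − 1 = 0.96861.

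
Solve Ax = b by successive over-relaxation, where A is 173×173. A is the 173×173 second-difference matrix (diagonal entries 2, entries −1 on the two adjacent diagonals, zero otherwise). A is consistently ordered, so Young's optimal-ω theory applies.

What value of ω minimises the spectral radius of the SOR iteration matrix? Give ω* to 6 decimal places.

ω* = 1.964532

With n=173, ρ(Jacobi) = cos(π/174) = 0.999837.
√(1−ρ_J²) = |sin(π/174)| = 0.0180541
ω* = 2/(1 + 0.0180541) = 2/1.0180541 = 1.964532.
Hence ρ(B_{ω*}) = 1.964532 − 1 = 0.964532.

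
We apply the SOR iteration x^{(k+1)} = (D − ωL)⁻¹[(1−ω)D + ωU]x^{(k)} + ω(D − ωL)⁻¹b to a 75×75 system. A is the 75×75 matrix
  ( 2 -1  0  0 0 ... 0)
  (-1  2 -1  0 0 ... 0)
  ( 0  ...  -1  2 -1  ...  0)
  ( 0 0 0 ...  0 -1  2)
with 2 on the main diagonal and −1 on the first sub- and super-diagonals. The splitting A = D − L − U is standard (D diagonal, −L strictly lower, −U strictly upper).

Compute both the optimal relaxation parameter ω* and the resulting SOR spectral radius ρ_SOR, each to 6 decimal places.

spectrum of D⁻¹(L+U) = {cos(kπ/76) : 1≤k≤75}; ρ_J = cos(π/76) = 0.999146.
√(1 − cos²(π/76)) = sin(π/76) ≈ 0.0413250.
ω* = 2/(1+0.0413250) = 1.920630
ρ_SOR = ω* − 1 = 1.920630 − 1 = 0.920630.

ω* = 1.920630, ρ_SOR = 0.920630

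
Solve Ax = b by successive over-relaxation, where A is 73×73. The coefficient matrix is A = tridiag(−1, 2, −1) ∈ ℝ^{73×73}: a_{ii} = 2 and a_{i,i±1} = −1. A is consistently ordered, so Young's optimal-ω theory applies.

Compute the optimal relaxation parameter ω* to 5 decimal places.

ω* = 1.91857

n=73: λ(B_J) = 1 − λ(A)/2 = cos(kπ/74); k=1 gives ρ_J = 0.99910.
1 − cos²(π/74) = sin²(π/74) ⇒ √(1−ρ_J²) = sin(π/74) = 0.042441.
[ω*] 2 ÷ (1 + 0.042441) = 2 ÷ 1.042441 = 1.91857.
At ω = 1.91857 every |λ(B_ω)| = ω−1, so ρ_SOR = 0.91857.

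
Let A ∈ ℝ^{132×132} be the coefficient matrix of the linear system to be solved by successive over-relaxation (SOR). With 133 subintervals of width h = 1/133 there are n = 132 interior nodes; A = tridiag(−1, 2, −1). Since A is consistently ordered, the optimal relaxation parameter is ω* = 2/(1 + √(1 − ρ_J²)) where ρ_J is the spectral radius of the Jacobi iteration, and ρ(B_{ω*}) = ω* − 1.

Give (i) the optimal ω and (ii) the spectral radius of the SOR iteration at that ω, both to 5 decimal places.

[ρ_J] n=132: ρ(B_J) = cos(π/(n+1)) = cos(π/133) = 0.99972.
1 − cos²(π/133) = sin²(π/133) ⇒ √(1−ρ_J²) = sin(π/133) = 0.023619.
So ω* = 2/1.023619 = 1.95385 (Young).
Hence ρ(B_{ω*}) = 1.95385 − 1 = 0.95385.

ω* = 1.95385, ρ_SOR = 0.95385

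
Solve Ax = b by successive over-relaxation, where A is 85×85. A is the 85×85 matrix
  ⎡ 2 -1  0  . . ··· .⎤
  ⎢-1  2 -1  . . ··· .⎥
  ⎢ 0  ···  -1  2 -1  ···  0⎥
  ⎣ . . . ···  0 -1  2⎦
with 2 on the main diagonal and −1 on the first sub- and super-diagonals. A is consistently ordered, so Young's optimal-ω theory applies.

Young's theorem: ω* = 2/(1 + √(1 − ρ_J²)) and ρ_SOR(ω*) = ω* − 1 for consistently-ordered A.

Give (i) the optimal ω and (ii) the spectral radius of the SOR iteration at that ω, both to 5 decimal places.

ω* = 1.92953, ρ_SOR = 0.92953

B_J for the 85×85 system has eigenvalues cos(kπ/86); ρ_J = cos(π/86) = 0.99933.
√(1−ρ_J²) = |sin(π/86)| = 0.036522
Young: ω* = 2/(1+√(1−ρ_J²)) = 2/(1+0.036522) = 2/1.036522 = 1.92953.
At ω = 1.92953 every |λ(B_ω)| = ω−1, so ρ_SOR = 0.92953.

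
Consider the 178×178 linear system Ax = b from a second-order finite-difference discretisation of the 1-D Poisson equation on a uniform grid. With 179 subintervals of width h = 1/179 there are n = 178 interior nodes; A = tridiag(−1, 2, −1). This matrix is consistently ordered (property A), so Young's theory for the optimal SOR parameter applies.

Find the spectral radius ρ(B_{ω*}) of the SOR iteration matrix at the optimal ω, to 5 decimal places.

spectrum of D⁻¹(L+U) = {cos(kπ/179) : 1≤k≤178}; ρ_J = cos(π/179) = 0.99985.
√(1−ρ_J²) simplifies to sin(π/179) = 0.017550.
So ω* = 2/1.017550 = 1.96551 (Young).
Hence ρ(B_{ω*}) = 1.96551 − 1 = 0.96551.

ρ_SOR = 0.96551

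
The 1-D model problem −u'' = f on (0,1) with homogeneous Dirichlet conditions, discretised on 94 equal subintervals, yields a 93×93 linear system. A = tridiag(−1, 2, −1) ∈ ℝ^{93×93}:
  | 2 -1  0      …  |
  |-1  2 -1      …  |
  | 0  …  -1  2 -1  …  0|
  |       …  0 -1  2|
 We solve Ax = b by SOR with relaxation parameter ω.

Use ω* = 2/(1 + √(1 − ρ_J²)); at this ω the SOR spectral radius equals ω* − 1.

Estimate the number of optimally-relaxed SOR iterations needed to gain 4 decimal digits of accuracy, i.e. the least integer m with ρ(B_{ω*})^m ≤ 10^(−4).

m = 138

ρ_J = max_k |cos(kπ/94)| = cos(π/94) = 0.9994416
root = sin(π/94) = 0.0334150  (since 1−cos² = sin²).
ω* = 2 / (1 + 0.0334150) = 2 / 1.0334150 ≈ 1.9353309.
ρ(B_{ω*}) = ω*−1 = 0.9353309
m ≥ 4·ln10 / (−ln 0.9353309) = 137.766; smallest integer m = 138.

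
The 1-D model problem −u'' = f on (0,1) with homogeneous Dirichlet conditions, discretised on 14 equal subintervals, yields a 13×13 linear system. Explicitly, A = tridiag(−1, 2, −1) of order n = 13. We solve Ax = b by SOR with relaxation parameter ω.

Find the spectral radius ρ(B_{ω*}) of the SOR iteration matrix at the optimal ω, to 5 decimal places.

spectrum of D⁻¹(L+U) = {cos(kπ/14) : 1≤k≤13}; ρ_J = cos(π/14) = 0.97493.
1 − cos²(π/14) = sin²(π/14) ⇒ √(1−ρ_J²) = sin(π/14) = 0.222521.
ω* = 2 / (1 + 0.222521) = 2 / 1.222521 ≈ 1.63596.
ρ_SOR = ω* − 1 ≈ 0.63596.

ρ_SOR = 0.63596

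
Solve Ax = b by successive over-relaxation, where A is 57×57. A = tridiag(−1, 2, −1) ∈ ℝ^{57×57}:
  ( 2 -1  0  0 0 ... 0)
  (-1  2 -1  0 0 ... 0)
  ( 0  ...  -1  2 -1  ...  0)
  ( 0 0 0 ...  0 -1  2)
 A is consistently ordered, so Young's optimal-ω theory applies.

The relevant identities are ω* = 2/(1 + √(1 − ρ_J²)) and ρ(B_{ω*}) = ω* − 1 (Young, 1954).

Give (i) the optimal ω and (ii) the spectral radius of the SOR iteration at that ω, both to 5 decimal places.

ω* = 1.89728, ρ_SOR = 0.89728

With n=57, ρ(Jacobi) = cos(π/58) = 0.99853.
√(1−ρ_J²) simplifies to sin(π/58) = 0.054139.
Young: ω* = 2/(1+√(1−ρ_J²)) = 2/(1+0.054139) = 2/1.054139 = 1.89728.
ρ_SOR = ω* − 1 ≈ 0.89728.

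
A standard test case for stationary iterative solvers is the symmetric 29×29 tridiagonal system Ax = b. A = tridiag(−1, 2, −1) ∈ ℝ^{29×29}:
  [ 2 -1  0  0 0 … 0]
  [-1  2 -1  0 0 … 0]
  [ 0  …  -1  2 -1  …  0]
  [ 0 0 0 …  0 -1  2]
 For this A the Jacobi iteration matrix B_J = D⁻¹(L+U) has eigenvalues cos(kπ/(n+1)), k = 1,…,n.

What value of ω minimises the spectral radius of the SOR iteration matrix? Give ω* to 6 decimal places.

ρ_J = max_k |cos(kπ/30)| = cos(π/30) = 0.994522
√(1−ρ_J²) = |sin(π/30)| = 0.1045285
ω* = 2/(1+0.1045285) = 1.810727
[ρ_SOR] ω* − 1 = 0.810727.

ω* = 1.810727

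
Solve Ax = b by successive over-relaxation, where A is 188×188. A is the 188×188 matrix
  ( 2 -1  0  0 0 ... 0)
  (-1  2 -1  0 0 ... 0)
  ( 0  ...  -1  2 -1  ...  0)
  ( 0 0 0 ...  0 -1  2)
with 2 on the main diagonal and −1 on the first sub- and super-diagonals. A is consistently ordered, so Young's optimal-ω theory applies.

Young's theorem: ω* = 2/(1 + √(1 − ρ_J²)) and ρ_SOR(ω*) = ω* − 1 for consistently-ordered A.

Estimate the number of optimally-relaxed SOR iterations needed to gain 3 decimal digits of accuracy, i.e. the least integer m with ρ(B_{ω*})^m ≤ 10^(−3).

[ρ_J] n=188: ρ(B_J) = cos(π/(n+1)) = cos(π/189) = 0.9998619.
√(1 − cos²(π/189)) = sin(π/189) ≈ 0.0166214.
Young: ω* = 2/(1+√(1−ρ_J²)) = 2/(1+0.0166214) = 2/1.0166214 = 1.9673007.
ρ_SOR = ω* − 1 = 1.9673007 − 1 = 0.9673007.
(0.9673007)^m ≤ 10^{−3}  ⇒  m·ln(0.9673007) ≤ −3·ln10  ⇒  m ≥ 207.778  ⇒  m = 208

m = 208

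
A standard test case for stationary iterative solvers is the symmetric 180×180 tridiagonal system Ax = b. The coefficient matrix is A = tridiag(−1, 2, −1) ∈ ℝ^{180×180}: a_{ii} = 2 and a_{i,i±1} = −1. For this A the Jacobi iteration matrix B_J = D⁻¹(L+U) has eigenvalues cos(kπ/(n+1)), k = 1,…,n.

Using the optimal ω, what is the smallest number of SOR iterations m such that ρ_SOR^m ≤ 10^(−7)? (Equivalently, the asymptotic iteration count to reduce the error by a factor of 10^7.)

[ρ_J] n=180: ρ(B_J) = cos(π/(n+1)) = cos(π/181) = 0.9998494.
√(1 − cos²(π/181)) = sin(π/181) ≈ 0.0173560.
ω* = 2/(1 + 0.0173560) = 2/1.0173560 = 1.9658802.
and ρ(B_{ω*}) = 1.9658802 − 1 = 0.9658802.
ρ_SOR^m ≤ 10^(−7) ⇔ m ≥ 7·ln10/(−ln 0.9658802) = 16.1181/0.0347155 = 464.291; m = ⌈464.291⌉ = 465.

m = 465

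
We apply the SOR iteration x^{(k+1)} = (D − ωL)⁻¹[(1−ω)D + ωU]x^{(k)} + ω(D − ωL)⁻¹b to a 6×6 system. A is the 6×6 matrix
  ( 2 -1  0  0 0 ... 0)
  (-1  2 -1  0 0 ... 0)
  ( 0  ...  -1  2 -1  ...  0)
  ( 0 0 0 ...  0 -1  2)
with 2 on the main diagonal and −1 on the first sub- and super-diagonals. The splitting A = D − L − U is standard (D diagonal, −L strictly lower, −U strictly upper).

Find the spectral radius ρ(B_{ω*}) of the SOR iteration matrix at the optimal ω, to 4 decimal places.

ρ_SOR = 0.3948

With n=6, ρ(Jacobi) = cos(π/7) = 0.9010.
√(1−ρ_J²) simplifies to sin(π/7) = 0.43388.
Young: ω* = 2/(1+√(1−ρ_J²)) = 2/(1+0.43388) = 2/1.43388 = 1.3948.
[ρ_SOR] ω* − 1 = 0.3948.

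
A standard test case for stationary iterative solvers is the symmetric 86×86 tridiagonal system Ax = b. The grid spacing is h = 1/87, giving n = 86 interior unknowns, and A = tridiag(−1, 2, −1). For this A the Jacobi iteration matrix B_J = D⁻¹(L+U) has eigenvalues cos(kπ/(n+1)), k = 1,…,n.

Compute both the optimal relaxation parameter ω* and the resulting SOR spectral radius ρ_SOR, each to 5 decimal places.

spectrum of D⁻¹(L+U) = {cos(kπ/87) : 1≤k≤86}; ρ_J = cos(π/87) = 0.99935.
root = sin(π/87) = 0.036102  (since 1−cos² = sin²).
So ω* = 2/1.036102 = 1.93031 (Young).
and ρ(B_{ω*}) = 1.93031 − 1 = 0.93031.

ω* = 1.93031, ρ_SOR = 0.93031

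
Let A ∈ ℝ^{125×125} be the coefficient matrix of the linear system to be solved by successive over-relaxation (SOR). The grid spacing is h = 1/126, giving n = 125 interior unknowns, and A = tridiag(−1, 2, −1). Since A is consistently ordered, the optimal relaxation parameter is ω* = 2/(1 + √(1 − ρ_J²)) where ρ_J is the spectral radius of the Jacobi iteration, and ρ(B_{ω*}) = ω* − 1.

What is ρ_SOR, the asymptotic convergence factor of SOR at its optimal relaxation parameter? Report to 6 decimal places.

With n=125, ρ(Jacobi) = cos(π/126) = 0.999689.
root = sin(π/126) = 0.0249307  (since 1−cos² = sin²).
ω* = 2/(1+0.0249307) = 1.951351
ρ_SOR = ω* − 1 ≈ 0.951351.

ρ_SOR = 0.951351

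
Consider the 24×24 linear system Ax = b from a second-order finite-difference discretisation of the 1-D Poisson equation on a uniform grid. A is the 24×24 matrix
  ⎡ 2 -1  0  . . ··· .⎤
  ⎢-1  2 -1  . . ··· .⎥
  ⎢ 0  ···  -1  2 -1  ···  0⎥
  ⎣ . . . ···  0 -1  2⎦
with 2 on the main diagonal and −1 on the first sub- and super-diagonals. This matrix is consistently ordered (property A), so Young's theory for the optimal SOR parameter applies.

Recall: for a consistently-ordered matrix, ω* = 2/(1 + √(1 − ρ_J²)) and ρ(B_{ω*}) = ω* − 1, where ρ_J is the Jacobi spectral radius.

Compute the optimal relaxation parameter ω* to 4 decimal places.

B_J for the 24×24 system has eigenvalues cos(kπ/25); ρ_J = cos(π/25) = 0.9921.
√(1−ρ_J²) = |sin(π/25)| = 0.12533
ω* = 2 / (1 + 0.12533) = 2 / 1.12533 ≈ 1.7773.
ρ_SOR = ω* − 1 = 1.7773 − 1 = 0.7773.

ω* = 1.7773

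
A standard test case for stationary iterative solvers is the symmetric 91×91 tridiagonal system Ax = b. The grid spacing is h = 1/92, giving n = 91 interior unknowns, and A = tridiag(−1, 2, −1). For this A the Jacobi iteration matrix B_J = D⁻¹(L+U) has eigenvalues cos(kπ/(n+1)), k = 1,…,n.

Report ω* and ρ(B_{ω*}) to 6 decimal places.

ω* = 1.933972, ρ_SOR = 0.933972

B_J for the 91×91 system has eigenvalues cos(kπ/92); ρ_J = cos(π/92) = 0.999417.
root = sin(π/92) = 0.0341411  (since 1−cos² = sin²).
[ω*] 2 ÷ (1 + 0.0341411) = 2 ÷ 1.0341411 = 1.933972.
Hence ρ(B_{ω*}) = 1.933972 − 1 = 0.933972.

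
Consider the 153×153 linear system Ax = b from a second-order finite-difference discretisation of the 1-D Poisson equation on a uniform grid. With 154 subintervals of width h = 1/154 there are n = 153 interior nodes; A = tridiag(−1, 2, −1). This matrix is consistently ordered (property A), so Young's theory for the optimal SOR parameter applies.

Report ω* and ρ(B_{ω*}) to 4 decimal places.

B_J for the 153×153 system has eigenvalues cos(kπ/154); ρ_J = cos(π/154) = 0.9998.
1 − cos²(π/154) = sin²(π/154) ⇒ √(1−ρ_J²) = sin(π/154) = 0.02040.
[ω*] 2 ÷ (1 + 0.02040) = 2 ÷ 1.02040 = 1.9600.
[ρ_SOR] ω* − 1 = 0.9600.

ω* = 1.9600, ρ_SOR = 0.9600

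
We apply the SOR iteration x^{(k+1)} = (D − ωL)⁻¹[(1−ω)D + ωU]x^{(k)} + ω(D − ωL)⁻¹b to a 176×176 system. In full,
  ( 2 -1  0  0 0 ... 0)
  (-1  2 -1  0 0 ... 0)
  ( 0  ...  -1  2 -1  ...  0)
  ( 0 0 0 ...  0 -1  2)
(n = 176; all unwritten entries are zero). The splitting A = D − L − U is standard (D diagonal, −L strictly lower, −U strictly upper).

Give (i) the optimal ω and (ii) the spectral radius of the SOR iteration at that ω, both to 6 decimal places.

spectrum of D⁻¹(L+U) = {cos(kπ/177) : 1≤k≤176}; ρ_J = cos(π/177) = 0.999842.
√(1−ρ_J²) = |sin(π/177)| = 0.0177482
Young: ω* = 2/(1+√(1−ρ_J²)) = 2/(1+0.0177482) = 2/1.0177482 = 1.965123.
and ρ(B_{ω*}) = 1.965123 − 1 = 0.965123.

ω* = 1.965123, ρ_SOR = 0.965123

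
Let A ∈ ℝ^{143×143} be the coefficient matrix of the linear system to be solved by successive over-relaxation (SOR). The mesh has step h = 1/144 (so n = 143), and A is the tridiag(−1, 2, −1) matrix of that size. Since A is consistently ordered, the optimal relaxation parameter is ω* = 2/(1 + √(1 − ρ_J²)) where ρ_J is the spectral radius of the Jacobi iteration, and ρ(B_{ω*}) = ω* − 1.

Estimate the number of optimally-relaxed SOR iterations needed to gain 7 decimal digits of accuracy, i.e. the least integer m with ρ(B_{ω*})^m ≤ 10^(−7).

ρ_J = max_k |cos(kπ/144)| = cos(π/144) = 0.9997620
√(1 − cos²(π/144)) = sin(π/144) ≈ 0.0218149.
So ω* = 2/1.0218149 = 1.9573017 (Young).
ρ(B_{ω*}) = ω*−1 = 0.9573017
Need (0.9573017)^m ≤ 10^(−7): m ≥ 7·ln10/|ln 0.9573017| = 16.1181/0.0436367 = 369.370 ⇒ m = 370.

m = 370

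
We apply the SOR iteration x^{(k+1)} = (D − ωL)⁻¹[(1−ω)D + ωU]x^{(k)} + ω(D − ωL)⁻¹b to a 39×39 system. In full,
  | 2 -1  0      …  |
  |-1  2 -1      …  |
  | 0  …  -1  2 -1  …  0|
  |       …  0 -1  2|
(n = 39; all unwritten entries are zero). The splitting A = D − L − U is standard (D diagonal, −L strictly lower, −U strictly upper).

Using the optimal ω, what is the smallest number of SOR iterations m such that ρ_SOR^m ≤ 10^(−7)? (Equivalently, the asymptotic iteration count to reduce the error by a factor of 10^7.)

m = 103

n=39: λ(B_J) = 1 − λ(A)/2 = cos(kπ/40); k=1 gives ρ_J = 0.9969173.
√(1−ρ_J²) simplifies to sin(π/40) = 0.0784591.
ω* = 2/(1 + 0.0784591) = 2/1.0784591 = 1.8544978.
and ρ(B_{ω*}) = 1.8544978 − 1 = 0.8544978.
(0.8544978)^m ≤ 10^{−7}  ⇒  m·ln(0.8544978) ≤ −7·ln10  ⇒  m ≥ 102.506  ⇒  m = 103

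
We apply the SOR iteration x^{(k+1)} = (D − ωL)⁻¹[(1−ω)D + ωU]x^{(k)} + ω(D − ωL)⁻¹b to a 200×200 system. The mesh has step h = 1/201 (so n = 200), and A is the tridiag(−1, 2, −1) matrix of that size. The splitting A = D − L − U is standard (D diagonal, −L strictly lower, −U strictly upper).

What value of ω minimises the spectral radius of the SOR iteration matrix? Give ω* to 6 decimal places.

ω* = 1.969223

With n=200, ρ(Jacobi) = cos(π/201) = 0.999878.
root = sin(π/201) = 0.0156292  (since 1−cos² = sin²).
ω* = 2/(1 + 0.0156292) = 2/1.0156292 = 1.969223.
[ρ_SOR] ω* − 1 = 0.969223.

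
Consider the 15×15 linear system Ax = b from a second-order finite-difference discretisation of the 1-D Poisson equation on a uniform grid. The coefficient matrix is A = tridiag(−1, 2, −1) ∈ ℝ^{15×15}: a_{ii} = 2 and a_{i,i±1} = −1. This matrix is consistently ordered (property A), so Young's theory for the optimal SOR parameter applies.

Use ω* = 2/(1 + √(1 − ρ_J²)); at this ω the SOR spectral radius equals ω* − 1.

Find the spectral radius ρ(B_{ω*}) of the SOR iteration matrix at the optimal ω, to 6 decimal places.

ρ_SOR = 0.673514

n=15: λ(B_J) = 1 − λ(A)/2 = cos(kπ/16); k=1 gives ρ_J = 0.980785.
root = sin(π/16) = 0.1950903  (since 1−cos² = sin²).
ω* = 2/(1 + 0.1950903) = 2/1.1950903 = 1.673514.
and ρ(B_{ω*}) = 1.673514 − 1 = 0.673514.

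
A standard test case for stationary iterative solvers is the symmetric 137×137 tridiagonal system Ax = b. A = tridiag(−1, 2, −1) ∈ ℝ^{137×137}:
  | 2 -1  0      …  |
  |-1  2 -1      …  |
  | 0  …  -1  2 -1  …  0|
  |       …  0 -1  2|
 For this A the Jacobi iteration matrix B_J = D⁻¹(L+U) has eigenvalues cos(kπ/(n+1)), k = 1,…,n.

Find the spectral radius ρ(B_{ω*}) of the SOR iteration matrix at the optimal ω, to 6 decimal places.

ρ_SOR = 0.955487

ρ_J = max_k |cos(kπ/138)| = cos(π/138) = 0.999741
√(1−ρ_J²) simplifies to sin(π/138) = 0.0227632.
ω* = 2/(1 + 0.0227632) = 2/1.0227632 = 1.955487.
At ω = 1.955487 every |λ(B_ω)| = ω−1, so ρ_SOR = 0.955487.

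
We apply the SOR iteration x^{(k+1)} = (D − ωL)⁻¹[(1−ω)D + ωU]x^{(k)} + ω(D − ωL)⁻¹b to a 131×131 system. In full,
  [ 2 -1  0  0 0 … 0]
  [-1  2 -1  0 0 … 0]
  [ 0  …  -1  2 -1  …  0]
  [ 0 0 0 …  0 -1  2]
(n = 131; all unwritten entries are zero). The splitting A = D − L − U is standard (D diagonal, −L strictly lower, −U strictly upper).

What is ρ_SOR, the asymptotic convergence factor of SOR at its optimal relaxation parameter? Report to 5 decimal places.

[ρ_J] n=131: ρ(B_J) = cos(π/(n+1)) = cos(π/132) = 0.99972.
root = sin(π/132) = 0.023798  (since 1−cos² = sin²).
ω* = 2/(1+0.023798) = 1.95351
At ω = 1.95351 every |λ(B_ω)| = ω−1, so ρ_SOR = 0.95351.

ρ_SOR = 0.95351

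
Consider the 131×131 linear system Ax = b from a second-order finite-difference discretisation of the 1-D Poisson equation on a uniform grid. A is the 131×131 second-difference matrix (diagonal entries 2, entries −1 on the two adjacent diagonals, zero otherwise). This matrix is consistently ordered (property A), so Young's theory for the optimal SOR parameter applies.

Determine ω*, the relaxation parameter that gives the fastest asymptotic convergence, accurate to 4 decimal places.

ρ_J = max_k |cos(kπ/132)| = cos(π/132) = 0.9997
√(1−ρ_J²) = |sin(π/132)| = 0.02380
Then 2/(1+√(1−ρ_J²)) = 2/(1+0.02380); ω* = 2/1.02380 = 1.9535.
Hence ρ(B_{ω*}) = 1.9535 − 1 = 0.9535.

ω* = 1.9535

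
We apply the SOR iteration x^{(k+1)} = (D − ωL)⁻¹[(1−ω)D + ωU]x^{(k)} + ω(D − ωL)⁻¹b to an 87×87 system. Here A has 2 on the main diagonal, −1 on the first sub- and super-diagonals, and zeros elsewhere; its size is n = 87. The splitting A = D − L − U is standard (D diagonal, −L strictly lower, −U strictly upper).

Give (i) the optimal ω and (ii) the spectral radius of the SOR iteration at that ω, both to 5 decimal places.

ω* = 1.93108, ρ_SOR = 0.93108

With n=87, ρ(Jacobi) = cos(π/88) = 0.99936.
√(1−ρ_J²) = |sin(π/88)| = 0.035692
ω* = 2/(1 + 0.035692) = 2/1.035692 = 1.93108.
and ρ(B_{ω*}) = 1.93108 − 1 = 0.93108.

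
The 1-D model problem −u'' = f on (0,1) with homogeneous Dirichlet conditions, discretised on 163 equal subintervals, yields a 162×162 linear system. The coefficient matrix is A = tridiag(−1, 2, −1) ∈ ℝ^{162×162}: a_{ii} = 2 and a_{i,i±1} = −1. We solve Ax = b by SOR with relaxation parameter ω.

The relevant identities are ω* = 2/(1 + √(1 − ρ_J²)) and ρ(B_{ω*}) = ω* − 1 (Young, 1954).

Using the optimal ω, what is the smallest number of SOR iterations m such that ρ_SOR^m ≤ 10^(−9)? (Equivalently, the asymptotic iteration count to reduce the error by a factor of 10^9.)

With n=162, ρ(Jacobi) = cos(π/163) = 0.9998143.
1 − cos²(π/163) = sin²(π/163) ⇒ √(1−ρ_J²) = sin(π/163) = 0.0192724.
[ω*] 2 ÷ (1 + 0.0192724) = 2 ÷ 1.0192724 = 1.9621840.
ρ_SOR = ω* − 1 = 1.9621840 − 1 = 0.9621840.
For 9 digits: m = 9·ln10 / (−ln 0.9621840) = 20.7233/0.0385496 = 537.575; round up → m = 538.

m = 538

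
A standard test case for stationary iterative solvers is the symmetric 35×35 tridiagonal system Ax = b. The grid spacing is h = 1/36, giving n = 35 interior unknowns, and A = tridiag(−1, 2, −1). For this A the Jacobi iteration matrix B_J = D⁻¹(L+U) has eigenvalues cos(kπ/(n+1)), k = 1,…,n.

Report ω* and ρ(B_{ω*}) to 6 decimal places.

ω* = 1.839663, ρ_SOR = 0.839663

ρ_J = max_k |cos(kπ/36)| = cos(π/36) = 0.996195
1 − cos²(π/36) = sin²(π/36) ⇒ √(1−ρ_J²) = sin(π/36) = 0.0871557.
Young: ω* = 2/(1+√(1−ρ_J²)) = 2/(1+0.0871557) = 2/1.0871557 = 1.839663.
ρ(B_{ω*}) = ω*−1 = 0.839663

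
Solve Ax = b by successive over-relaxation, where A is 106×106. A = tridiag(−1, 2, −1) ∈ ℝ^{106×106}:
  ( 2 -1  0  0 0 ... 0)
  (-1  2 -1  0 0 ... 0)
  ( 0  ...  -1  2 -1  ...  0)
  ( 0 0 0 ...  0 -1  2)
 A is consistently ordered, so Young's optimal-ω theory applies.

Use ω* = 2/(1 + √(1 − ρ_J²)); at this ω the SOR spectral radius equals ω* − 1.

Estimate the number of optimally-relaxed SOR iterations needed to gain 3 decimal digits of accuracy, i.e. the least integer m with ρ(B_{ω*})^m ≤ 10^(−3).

m = 118

ρ_J = max_k |cos(kπ/107)| = cos(π/107) = 0.9995690
root = sin(π/107) = 0.0293565  (since 1−cos² = sin²).
So ω* = 2/1.0293565 = 1.9429615 (Young).
and ρ(B_{ω*}) = 1.9429615 − 1 = 0.9429615.
(0.9429615)^m ≤ 10^{−3}  ⇒  m·ln(0.9429615) ≤ −3·ln10  ⇒  m ≥ 117.619  ⇒  m = 118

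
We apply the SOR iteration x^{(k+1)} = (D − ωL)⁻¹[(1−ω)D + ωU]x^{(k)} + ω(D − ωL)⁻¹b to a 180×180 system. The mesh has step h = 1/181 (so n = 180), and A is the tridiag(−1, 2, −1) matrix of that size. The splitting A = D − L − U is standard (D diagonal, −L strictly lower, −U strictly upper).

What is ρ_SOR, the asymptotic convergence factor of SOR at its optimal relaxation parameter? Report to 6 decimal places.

With n=180, ρ(Jacobi) = cos(π/181) = 0.999849.
√(1−ρ_J²) = |sin(π/181)| = 0.0173560
Then 2/(1+√(1−ρ_J²)) = 2/(1+0.0173560); ω* = 2/1.0173560 = 1.965880.
and ρ(B_{ω*}) = 1.965880 − 1 = 0.965880.

ρ_SOR = 0.965880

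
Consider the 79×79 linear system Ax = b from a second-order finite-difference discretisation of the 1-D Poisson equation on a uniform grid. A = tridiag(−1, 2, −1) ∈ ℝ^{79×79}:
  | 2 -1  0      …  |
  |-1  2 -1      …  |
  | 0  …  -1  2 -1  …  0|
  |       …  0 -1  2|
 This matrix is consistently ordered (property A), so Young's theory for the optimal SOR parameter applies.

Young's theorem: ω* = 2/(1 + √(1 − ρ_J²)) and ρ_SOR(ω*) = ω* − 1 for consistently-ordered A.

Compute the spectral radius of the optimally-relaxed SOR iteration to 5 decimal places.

ρ_J = max_k |cos(kπ/80)| = cos(π/80) = 0.99923
√(1 − cos²(π/80)) = sin(π/80) ≈ 0.039260.
Young: ω* = 2/(1+√(1−ρ_J²)) = 2/(1+0.039260) = 2/1.039260 = 1.92445.
Hence ρ(B_{ω*}) = 1.92445 − 1 = 0.92445.

ρ_SOR = 0.92445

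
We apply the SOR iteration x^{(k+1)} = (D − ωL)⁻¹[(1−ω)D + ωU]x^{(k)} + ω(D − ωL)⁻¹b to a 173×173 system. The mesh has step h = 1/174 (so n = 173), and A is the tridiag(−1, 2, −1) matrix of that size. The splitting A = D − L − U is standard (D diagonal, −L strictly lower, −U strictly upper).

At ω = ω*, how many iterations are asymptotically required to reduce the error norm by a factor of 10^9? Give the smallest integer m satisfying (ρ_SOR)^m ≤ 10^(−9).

m = 574

n=173: λ(B_J) = 1 − λ(A)/2 = cos(kπ/174); k=1 gives ρ_J = 0.9998370.
root = sin(π/174) = 0.0180541  (since 1−cos² = sin²).
[ω*] 2 ÷ (1 + 0.0180541) = 2 ÷ 1.0180541 = 1.9645321.
ρ_SOR = ω* − 1 ≈ 0.9645321.
For 9 digits: m = 9·ln10 / (−ln 0.9645321) = 20.7233/0.0361122 = 573.859; round up → m = 574.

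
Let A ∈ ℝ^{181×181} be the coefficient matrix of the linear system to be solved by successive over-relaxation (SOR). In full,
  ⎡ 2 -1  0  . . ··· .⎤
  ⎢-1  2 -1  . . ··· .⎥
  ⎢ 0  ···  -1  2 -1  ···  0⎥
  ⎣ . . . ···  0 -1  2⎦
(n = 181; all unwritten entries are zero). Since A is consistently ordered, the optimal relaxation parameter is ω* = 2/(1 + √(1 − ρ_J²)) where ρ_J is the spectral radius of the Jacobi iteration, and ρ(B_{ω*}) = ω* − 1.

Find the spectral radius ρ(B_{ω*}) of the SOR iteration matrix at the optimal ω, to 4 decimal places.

ρ_SOR = 0.9661

ρ_J = max_k |cos(kπ/182)| = cos(π/182) = 0.9999
1 − cos²(π/182) = sin²(π/182) ⇒ √(1−ρ_J²) = sin(π/182) = 0.01726.
ω* = 2 / (1 + 0.01726) = 2 / 1.01726 ≈ 1.9661.
ρ(B_{ω*}) = ω*−1 = 0.9661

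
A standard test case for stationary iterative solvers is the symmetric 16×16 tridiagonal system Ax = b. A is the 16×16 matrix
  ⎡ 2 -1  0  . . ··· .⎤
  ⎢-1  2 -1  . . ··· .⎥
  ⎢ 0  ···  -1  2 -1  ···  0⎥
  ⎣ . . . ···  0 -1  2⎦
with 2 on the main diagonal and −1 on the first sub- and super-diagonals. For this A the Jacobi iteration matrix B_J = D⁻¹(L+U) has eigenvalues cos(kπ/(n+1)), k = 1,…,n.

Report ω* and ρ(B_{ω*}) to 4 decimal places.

ω* = 1.6895, ρ_SOR = 0.6895

ρ_J = max_k |cos(kπ/17)| = cos(π/17) = 0.9830
root = sin(π/17) = 0.18375  (since 1−cos² = sin²).
So ω* = 2/1.18375 = 1.6895 (Young).
ρ_SOR = ω* − 1 ≈ 0.6895.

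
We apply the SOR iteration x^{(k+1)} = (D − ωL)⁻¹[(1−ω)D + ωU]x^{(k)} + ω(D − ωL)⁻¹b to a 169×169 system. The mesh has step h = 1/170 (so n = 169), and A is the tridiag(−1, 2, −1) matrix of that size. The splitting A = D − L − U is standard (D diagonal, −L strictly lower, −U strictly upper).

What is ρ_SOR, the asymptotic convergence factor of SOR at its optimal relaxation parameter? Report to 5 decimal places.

ρ_SOR = 0.96371

B_J for the 169×169 system has eigenvalues cos(kπ/170); ρ_J = cos(π/170) = 0.99983.
√(1−ρ_J²) = |sin(π/170)| = 0.018479
ω* = 2/(1 + 0.018479) = 2/1.018479 = 1.96371.
ρ(B_{ω*}) = ω*−1 = 0.96371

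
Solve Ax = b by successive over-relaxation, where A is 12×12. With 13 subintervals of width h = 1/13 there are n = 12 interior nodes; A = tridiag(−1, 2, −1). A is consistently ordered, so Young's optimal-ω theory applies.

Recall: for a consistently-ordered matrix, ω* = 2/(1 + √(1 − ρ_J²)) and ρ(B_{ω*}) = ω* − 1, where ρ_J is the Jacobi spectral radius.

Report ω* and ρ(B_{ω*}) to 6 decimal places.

½·tridiag(1,0,1) at n=12: λ_k = cos(kπ/13); max |λ| at k=1 ⇒ ρ_J = cos(π/13) ≈ 0.970942.
√(1−ρ_J²) simplifies to sin(π/13) = 0.2393157.
[ω*] 2 ÷ (1 + 0.2393157) = 2 ÷ 1.2393157 = 1.613794.
Hence ρ(B_{ω*}) = 1.613794 − 1 = 0.613794.

ω* = 1.613794, ρ_SOR = 0.613794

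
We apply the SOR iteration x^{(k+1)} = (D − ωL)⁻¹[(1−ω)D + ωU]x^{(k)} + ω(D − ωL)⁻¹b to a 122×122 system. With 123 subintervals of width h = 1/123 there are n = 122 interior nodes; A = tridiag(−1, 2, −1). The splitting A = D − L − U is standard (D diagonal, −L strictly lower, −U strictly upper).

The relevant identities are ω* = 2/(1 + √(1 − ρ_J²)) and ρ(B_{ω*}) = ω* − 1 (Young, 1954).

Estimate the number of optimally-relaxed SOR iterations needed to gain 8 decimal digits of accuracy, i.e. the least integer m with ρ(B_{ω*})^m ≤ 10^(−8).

B_J for the 122×122 system has eigenvalues cos(kπ/123); ρ_J = cos(π/123) = 0.9996738.
√(1 − cos²(π/123)) = sin(π/123) ≈ 0.0255386.
ω* = 2 / (1 + 0.0255386) = 2 / 1.0255386 ≈ 1.9501948.
Hence ρ(B_{ω*}) = 1.9501948 − 1 = 0.9501948.
8·ln10 = 18.4207; −ln(0.9501948) = 0.0510883; m = ⌈18.4207/0.0510883⌉ = ⌈360.566⌉ = 361.

m = 361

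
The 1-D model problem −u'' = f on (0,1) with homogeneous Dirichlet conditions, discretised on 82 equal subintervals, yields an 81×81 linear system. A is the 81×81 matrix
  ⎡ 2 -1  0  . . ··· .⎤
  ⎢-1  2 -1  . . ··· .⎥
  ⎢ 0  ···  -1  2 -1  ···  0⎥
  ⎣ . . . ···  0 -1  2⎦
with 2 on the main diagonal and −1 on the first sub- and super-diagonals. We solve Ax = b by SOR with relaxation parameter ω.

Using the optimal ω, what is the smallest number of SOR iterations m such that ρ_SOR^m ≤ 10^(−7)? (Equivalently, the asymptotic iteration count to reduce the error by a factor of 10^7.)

n=81: λ(B_J) = 1 − λ(A)/2 = cos(kπ/82); k=1 gives ρ_J = 0.9992662.
√(1−ρ_J²) simplifies to sin(π/82) = 0.0383027.
Then 2/(1+√(1−ρ_J²)) = 2/(1+0.0383027); ω* = 2/1.0383027 = 1.9262206.
ρ_SOR = ω* − 1 ≈ 0.9262206.
ρ_SOR^m ≤ 10^(−7) ⇔ m ≥ 7·ln10/(−ln 0.9262206) = 16.1181/0.0766428 = 210.302; m = ⌈210.302⌉ = 211.

m = 211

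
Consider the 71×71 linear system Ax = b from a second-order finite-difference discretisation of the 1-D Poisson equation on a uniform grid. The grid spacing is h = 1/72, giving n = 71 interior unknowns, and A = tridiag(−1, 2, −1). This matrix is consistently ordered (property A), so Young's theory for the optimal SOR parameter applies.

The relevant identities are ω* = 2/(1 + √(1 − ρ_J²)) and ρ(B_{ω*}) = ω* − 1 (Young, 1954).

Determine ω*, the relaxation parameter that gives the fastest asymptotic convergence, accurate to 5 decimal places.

ω* = 1.91641

ρ_J = max_k |cos(kπ/72)| = cos(π/72) = 0.99905
√(1 − cos²(π/72)) = sin(π/72) ≈ 0.043619.
ω* = 2 / (1 + 0.043619) = 2 / 1.043619 ≈ 1.91641.
ρ_SOR = ω* − 1 ≈ 0.91641.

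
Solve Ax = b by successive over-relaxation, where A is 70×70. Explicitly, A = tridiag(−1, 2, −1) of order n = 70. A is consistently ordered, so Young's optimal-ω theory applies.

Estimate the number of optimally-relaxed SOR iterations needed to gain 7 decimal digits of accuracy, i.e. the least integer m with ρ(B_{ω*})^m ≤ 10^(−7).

m = 183

½·tridiag(1,0,1) at n=70: λ_k = cos(kπ/71); max |λ| at k=1 ⇒ ρ_J = cos(π/71) ≈ 0.9990212.
√(1 − cos²(π/71)) = sin(π/71) ≈ 0.0442333.
ω* = 2/(1+0.0442333) = 1.9152808
Hence ρ(B_{ω*}) = 1.9152808 − 1 = 0.9152808.
For 7 digits: m = 7·ln10 / (−ln 0.9152808) = 16.1181/0.0885244 = 182.075; round up → m = 183.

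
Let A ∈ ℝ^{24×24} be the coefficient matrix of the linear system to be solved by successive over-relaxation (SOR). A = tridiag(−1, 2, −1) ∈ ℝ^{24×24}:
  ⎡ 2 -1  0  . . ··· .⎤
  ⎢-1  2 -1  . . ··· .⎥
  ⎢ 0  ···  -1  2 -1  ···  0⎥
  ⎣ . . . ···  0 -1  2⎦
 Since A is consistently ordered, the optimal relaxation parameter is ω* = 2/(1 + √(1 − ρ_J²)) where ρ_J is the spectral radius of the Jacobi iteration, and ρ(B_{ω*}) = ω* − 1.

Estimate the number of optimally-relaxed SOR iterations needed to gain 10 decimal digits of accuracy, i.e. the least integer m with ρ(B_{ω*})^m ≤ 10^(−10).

m = 92

B_J for the 24×24 system has eigenvalues cos(kπ/25); ρ_J = cos(π/25) = 0.9921147.
1 − cos²(π/25) = sin²(π/25) ⇒ √(1−ρ_J²) = sin(π/25) = 0.1253332.
Young: ω* = 2/(1+√(1−ρ_J²)) = 2/(1+0.1253332) = 2/1.1253332 = 1.7772514.
and ρ(B_{ω*}) = 1.7772514 − 1 = 0.7772514.
10·ln10 = 23.0259; −ln(0.7772514) = 0.251991; m = ⌈23.0259/0.251991⌉ = ⌈91.376⌉ = 92.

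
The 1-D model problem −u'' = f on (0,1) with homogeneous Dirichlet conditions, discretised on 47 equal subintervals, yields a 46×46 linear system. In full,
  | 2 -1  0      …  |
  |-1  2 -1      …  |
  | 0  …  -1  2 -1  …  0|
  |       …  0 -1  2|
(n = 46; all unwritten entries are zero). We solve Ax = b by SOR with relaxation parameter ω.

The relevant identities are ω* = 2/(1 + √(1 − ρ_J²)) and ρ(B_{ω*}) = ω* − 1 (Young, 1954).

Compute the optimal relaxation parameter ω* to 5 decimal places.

ω* = 1.87478

spectrum of D⁻¹(L+U) = {cos(kπ/47) : 1≤k≤46}; ρ_J = cos(π/47) = 0.99777.
√(1−ρ_J²) = |sin(π/47)| = 0.066793
ω* = 2/(1 + 0.066793) = 2/1.066793 = 1.87478.
Hence ρ(B_{ω*}) = 1.87478 − 1 = 0.87478.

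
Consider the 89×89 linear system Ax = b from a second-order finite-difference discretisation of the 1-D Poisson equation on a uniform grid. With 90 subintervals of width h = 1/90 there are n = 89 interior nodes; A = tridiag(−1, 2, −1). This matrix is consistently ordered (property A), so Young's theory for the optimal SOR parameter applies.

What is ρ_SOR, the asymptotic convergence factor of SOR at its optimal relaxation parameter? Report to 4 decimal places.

ρ_SOR = 0.9326

ρ_J = max_k |cos(kπ/90)| = cos(π/90) = 0.9994
√(1−ρ_J²) simplifies to sin(π/90) = 0.03490.
Young: ω* = 2/(1+√(1−ρ_J²)) = 2/(1+0.03490) = 2/1.03490 = 1.9326.
At ω = 1.9326 every |λ(B_ω)| = ω−1, so ρ_SOR = 0.9326.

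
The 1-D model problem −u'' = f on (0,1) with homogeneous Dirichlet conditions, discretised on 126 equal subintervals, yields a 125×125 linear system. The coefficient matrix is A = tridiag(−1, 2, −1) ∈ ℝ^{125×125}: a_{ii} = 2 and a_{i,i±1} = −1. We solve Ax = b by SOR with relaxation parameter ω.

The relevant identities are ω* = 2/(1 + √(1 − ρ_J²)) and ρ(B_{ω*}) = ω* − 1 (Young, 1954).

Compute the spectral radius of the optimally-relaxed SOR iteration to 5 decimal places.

ρ_J = max_k |cos(kπ/126)| = cos(π/126) = 0.99969
root = sin(π/126) = 0.024931  (since 1−cos² = sin²).
Young: ω* = 2/(1+√(1−ρ_J²)) = 2/(1+0.024931) = 2/1.024931 = 1.95135.
and ρ(B_{ω*}) = 1.95135 − 1 = 0.95135.

ρ_SOR = 0.95135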